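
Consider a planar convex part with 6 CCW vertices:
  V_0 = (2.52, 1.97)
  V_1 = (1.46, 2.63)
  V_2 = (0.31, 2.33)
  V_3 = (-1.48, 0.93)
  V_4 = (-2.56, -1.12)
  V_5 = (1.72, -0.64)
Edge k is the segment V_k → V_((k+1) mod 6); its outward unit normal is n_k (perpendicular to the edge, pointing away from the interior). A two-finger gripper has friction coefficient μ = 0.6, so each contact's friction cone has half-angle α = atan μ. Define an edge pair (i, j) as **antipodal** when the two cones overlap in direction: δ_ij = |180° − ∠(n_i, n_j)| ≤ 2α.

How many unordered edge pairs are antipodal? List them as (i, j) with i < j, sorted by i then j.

α = atan 0.6 = 30.96°;  2α = 61.93°
n_0 = (+0.5286, +0.8489)
n_1 = (-0.2524, +0.9676)
n_2 = (-0.6161, +0.7877)
n_3 = (-0.8847, +0.4661)
n_4 = (+0.1115, -0.9938)
n_5 = (+0.9561, -0.2931)
  (0,1): δ = 133.47°  ·
  (0,2): δ = 110.06°  ·
  (0,3): δ = 85.87°  ·
  (0,4): δ = 38.31°  ✓
  (0,5): δ = 104.87°  ·
  (1,2): δ = 156.59°  ·
  (1,3): δ = 132.40°  ·
  (1,4): δ = 8.22°  ✓
  (1,5): δ = 58.34°  ✓
  (2,3): δ = 155.81°  ·
  (2,4): δ = 31.63°  ✓
  (2,5): δ = 34.93°  ✓
  (3,4): δ = 55.82°  ✓
  (3,5): δ = 10.74°  ✓
  (4,5): δ = 113.44°  ·
antipodal pairs: 7

count = 7; pairs: (0,4), (1,4), (1,5), (2,4), (2,5), (3,4), (3,5)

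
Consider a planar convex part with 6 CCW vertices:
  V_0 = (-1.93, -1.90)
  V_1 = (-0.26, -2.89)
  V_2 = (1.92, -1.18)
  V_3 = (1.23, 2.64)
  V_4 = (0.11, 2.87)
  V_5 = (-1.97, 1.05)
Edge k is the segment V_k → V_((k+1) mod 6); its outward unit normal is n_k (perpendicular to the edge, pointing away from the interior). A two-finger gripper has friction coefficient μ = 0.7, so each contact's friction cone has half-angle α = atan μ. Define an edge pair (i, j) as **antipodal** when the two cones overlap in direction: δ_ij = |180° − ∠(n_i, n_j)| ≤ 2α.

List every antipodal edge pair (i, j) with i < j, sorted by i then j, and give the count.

count = 7; pairs: (0,2), (0,3), (1,3), (1,4), (1,5), (2,4), (2,5)

α = atan 0.7 = 34.99°;  2α = 69.98°
n_0 = (-0.5099, -0.8602)
n_1 = (+0.6172, -0.7868)
n_2 = (+0.9841, +0.1778)
n_3 = (+0.2012, +0.9796)
n_4 = (-0.6585, +0.7526)
n_5 = (-0.9999, -0.0136)
  (0,1): δ = 111.23°  ·
  (0,2): δ = 49.10°  ✓
  (0,3): δ = 19.06°  ✓
  (0,4): δ = 71.85°  ·
  (0,5): δ = 121.44°  ·
  (1,2): δ = 117.87°  ·
  (1,3): δ = 49.72°  ✓
  (1,4): δ = 3.08°  ✓
  (1,5): δ = 52.67°  ✓
  (2,3): δ = 111.84°  ·
  (2,4): δ = 59.05°  ✓
  (2,5): δ = 9.46°  ✓
  (3,4): δ = 127.21°  ·
  (3,5): δ = 77.62°  ·
  (4,5): δ = 130.41°  ·
antipodal pairs: 7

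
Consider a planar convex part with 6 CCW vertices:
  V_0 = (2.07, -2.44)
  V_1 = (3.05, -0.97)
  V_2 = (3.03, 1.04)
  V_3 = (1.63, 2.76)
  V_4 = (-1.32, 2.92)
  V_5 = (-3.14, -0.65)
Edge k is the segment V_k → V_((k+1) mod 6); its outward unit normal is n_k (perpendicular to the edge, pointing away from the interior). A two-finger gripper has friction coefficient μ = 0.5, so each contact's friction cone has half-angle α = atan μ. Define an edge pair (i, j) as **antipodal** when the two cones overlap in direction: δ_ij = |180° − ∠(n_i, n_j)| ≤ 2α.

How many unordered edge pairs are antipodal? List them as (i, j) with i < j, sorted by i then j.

count = 4; pairs: (0,4), (1,4), (2,5), (3,5)

α = atan 0.5 = 26.57°;  2α = 53.13°
n_0 = (+0.8321, -0.5547)
n_1 = (+1.0000, +0.0099)
n_2 = (+0.7756, +0.6313)
n_3 = (+0.0542, +0.9985)
n_4 = (-0.8909, +0.4542)
n_5 = (-0.3249, -0.9457)
  (0,1): δ = 145.74°  ·
  (0,2): δ = 107.17°  ·
  (0,3): δ = 59.41°  ·
  (0,4): δ = 6.68°  ✓
  (0,5): δ = 104.73°  ·
  (1,2): δ = 141.43°  ·
  (1,3): δ = 93.67°  ·
  (1,4): δ = 27.58°  ✓
  (1,5): δ = 70.47°  ·
  (2,3): δ = 132.25°  ·
  (2,4): δ = 66.16°  ·
  (2,5): δ = 31.89°  ✓
  (3,4): δ = 113.91°  ·
  (3,5): δ = 15.86°  ✓
  (4,5): δ = 81.95°  ·
antipodal pairs: 4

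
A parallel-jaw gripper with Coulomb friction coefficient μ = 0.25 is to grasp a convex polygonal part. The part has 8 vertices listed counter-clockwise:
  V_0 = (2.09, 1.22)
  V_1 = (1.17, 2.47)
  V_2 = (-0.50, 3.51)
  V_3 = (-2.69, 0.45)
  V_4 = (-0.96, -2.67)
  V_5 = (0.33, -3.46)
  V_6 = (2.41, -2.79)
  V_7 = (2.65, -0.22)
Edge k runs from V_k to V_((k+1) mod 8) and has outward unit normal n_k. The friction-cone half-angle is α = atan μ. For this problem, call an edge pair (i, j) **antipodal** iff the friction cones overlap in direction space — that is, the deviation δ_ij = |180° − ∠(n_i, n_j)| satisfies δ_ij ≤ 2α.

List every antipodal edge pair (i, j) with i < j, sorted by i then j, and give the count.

α = atan 0.25 = 14.04°;  2α = 28.07°
n_0 = (+0.8054, +0.5928)
n_1 = (+0.5286, +0.8489)
n_2 = (-0.8132, +0.5820)
n_3 = (-0.8746, -0.4849)
n_4 = (-0.5223, -0.8528)
n_5 = (+0.3066, -0.9518)
n_6 = (+0.9957, -0.0930)
n_7 = (+0.9320, +0.3624)
  (0,1): δ = 158.27°  ·
  (0,2): δ = 71.94°  ·
  (0,3): δ = 7.35°  ✓
  (0,4): δ = 22.16°  ✓
  (0,5): δ = 71.50°  ·
  (0,6): δ = 138.31°  ·
  (0,7): δ = 164.90°  ·
  (1,2): δ = 93.68°  ·
  (1,3): δ = 29.08°  ·
  (1,4): δ = 0.43°  ✓
  (1,5): δ = 49.77°  ·
  (1,6): δ = 116.58°  ·
  (1,7): δ = 143.16°  ·
  (2,3): δ = 115.40°  ·
  (2,4): δ = 85.89°  ·
  (2,5): δ = 36.55°  ·
  (2,6): δ = 30.26°  ·
  (2,7): δ = 56.84°  ·
  (3,4): δ = 150.49°  ·
  (3,5): δ = 101.15°  ·
  (3,6): δ = 34.34°  ·
  (3,7): δ = 7.76°  ✓
  (4,5): δ = 130.66°  ·
  (4,6): δ = 63.85°  ·
  (4,7): δ = 37.27°  ·
  (5,6): δ = 113.19°  ·
  (5,7): δ = 86.60°  ·
  (6,7): δ = 153.41°  ·
antipodal pairs: 4

count = 4; pairs: (0,3), (0,4), (1,4), (3,7)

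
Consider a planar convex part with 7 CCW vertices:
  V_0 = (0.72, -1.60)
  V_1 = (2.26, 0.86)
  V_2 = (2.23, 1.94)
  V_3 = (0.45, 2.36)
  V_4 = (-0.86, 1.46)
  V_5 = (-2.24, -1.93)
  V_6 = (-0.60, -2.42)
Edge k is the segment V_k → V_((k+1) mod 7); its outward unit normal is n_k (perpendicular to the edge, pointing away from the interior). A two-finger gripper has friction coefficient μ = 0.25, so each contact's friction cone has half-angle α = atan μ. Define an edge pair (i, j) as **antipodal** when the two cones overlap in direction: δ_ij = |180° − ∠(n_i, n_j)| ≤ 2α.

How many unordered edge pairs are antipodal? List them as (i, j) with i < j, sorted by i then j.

α = atan 0.25 = 14.04°;  2α = 28.07°
n_0 = (+0.8476, -0.5306)
n_1 = (+0.9996, +0.0278)
n_2 = (+0.2296, +0.9733)
n_3 = (-0.5663, +0.8242)
n_4 = (-0.9262, +0.3770)
n_5 = (-0.2863, -0.9581)
n_6 = (+0.5277, -0.8494)
  (0,1): δ = 146.36°  ·
  (0,2): δ = 71.23°  ·
  (0,3): δ = 23.46°  ✓
  (0,4): δ = 9.90°  ✓
  (0,5): δ = 105.41°  ·
  (0,6): δ = 153.90°  ·
  (1,2): δ = 104.87°  ·
  (1,3): δ = 57.10°  ·
  (1,4): δ = 23.74°  ✓
  (1,5): δ = 71.77°  ·
  (1,6): δ = 120.26°  ·
  (2,3): δ = 132.23°  ·
  (2,4): δ = 98.87°  ·
  (2,5): δ = 3.36°  ✓
  (2,6): δ = 45.13°  ·
  (3,4): δ = 146.64°  ·
  (3,5): δ = 51.13°  ·
  (3,6): δ = 2.64°  ✓
  (4,5): δ = 84.48°  ·
  (4,6): δ = 36.00°  ·
  (5,6): δ = 131.52°  ·
antipodal pairs: 5

count = 5; pairs: (0,3), (0,4), (1,4), (2,5), (3,6)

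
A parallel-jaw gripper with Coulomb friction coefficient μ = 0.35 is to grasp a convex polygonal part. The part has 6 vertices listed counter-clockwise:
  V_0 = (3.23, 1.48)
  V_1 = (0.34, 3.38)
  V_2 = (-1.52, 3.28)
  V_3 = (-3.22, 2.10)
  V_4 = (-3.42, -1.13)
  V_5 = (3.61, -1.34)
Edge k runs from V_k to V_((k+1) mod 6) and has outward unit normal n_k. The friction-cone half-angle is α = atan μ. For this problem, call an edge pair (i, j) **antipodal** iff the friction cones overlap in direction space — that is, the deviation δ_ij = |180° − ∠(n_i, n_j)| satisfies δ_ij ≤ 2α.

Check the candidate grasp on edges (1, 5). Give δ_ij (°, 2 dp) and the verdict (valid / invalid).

α = atan 0.35 = 19.29°;  2α = 38.58°
edge 1: e_1 = (-1.86, -0.10);  n_1 = (-0.0537, +0.9986)
edge 5: e_5 = (-0.38, +2.82);  n_5 = (+0.9910, +0.1335)
∠(n_1, n_5) = 85.40°
δ = |180° − 85.40°| = 94.60°
94.60° > 2α = 38.58°  →  invalid

δ = 94.60°, invalid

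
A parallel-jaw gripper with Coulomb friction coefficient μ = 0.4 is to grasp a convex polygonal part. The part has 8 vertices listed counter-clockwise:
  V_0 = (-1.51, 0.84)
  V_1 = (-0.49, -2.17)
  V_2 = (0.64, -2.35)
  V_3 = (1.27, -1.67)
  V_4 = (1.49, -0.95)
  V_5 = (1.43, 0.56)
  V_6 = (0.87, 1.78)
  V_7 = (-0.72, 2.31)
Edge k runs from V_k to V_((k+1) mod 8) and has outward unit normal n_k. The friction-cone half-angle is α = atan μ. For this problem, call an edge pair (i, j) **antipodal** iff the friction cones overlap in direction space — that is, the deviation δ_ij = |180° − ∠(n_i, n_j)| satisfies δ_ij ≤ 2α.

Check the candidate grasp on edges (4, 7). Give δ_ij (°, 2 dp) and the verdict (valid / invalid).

δ = 30.53°, valid

α = atan 0.4 = 21.80°;  2α = 43.60°
edge 4: e_4 = (-0.06, +1.51);  n_4 = (+0.9992, +0.0397)
edge 7: e_7 = (-0.79, -1.47);  n_7 = (-0.8809, +0.4734)
∠(n_4, n_7) = 149.47°
δ = |180° − 149.47°| = 30.53°
30.53° ≤ 2α = 43.60°  →  valid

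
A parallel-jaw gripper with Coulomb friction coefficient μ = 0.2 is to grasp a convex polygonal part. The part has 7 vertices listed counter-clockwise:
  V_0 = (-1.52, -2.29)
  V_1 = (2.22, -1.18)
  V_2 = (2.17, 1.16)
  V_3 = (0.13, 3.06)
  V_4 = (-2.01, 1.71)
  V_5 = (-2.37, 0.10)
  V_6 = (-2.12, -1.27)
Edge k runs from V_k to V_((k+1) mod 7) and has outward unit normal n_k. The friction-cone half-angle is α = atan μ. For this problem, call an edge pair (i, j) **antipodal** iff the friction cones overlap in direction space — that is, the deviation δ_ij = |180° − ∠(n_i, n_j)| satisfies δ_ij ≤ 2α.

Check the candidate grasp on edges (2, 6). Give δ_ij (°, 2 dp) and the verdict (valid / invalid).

δ = 16.57°, valid

α = atan 0.2 = 11.31°;  2α = 22.62°
edge 2: e_2 = (-2.04, +1.90);  n_2 = (+0.6816, +0.7318)
edge 6: e_6 = (+0.60, -1.02);  n_6 = (-0.8619, -0.5070)
∠(n_2, n_6) = 163.43°
δ = |180° − 163.43°| = 16.57°
16.57° ≤ 2α = 22.62°  →  valid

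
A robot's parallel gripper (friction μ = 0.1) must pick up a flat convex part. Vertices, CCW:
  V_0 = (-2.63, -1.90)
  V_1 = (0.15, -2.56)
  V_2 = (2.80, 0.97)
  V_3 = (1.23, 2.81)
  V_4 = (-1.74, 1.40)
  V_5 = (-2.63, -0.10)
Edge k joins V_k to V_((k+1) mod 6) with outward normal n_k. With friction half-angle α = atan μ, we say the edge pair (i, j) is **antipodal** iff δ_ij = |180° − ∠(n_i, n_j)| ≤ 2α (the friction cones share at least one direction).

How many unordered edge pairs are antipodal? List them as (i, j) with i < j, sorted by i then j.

α = atan 0.1 = 5.71°;  2α = 11.42°
n_0 = (-0.2310, -0.9730)
n_1 = (+0.7997, -0.6004)
n_2 = (+0.7607, +0.6491)
n_3 = (-0.4289, +0.9034)
n_4 = (-0.8600, +0.5103)
n_5 = (-1.0000, -0.0000)
  (0,1): δ = 113.54°  ·
  (0,2): δ = 36.17°  ·
  (0,3): δ = 38.75°  ·
  (0,4): δ = 72.67°  ·
  (0,5): δ = 103.36°  ·
  (1,2): δ = 102.63°  ·
  (1,3): δ = 27.71°  ·
  (1,4): δ = 6.21°  ✓
  (1,5): δ = 36.90°  ·
  (2,3): δ = 105.08°  ·
  (2,4): δ = 71.15°  ·
  (2,5): δ = 40.47°  ·
  (3,4): δ = 146.08°  ·
  (3,5): δ = 115.40°  ·
  (4,5): δ = 149.32°  ·
antipodal pairs: 1

count = 1; pairs: (1,4)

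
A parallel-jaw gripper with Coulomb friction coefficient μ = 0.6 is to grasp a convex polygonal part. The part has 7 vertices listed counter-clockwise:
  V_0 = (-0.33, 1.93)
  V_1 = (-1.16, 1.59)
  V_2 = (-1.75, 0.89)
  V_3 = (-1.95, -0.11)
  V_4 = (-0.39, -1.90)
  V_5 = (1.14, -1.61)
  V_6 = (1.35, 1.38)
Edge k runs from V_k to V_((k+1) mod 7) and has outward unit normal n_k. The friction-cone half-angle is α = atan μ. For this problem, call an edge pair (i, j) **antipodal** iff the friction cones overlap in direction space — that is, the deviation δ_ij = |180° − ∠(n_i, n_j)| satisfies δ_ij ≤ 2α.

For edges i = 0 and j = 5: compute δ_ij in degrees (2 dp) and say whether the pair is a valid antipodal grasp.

δ = 63.71°, invalid

α = atan 0.6 = 30.96°;  2α = 61.93°
edge 0: e_0 = (-0.83, -0.34);  n_0 = (-0.3791, +0.9254)
edge 5: e_5 = (+0.21, +2.99);  n_5 = (+0.9975, -0.0701)
∠(n_0, n_5) = 116.29°
δ = |180° − 116.29°| = 63.71°
63.71° > 2α = 61.93°  →  invalid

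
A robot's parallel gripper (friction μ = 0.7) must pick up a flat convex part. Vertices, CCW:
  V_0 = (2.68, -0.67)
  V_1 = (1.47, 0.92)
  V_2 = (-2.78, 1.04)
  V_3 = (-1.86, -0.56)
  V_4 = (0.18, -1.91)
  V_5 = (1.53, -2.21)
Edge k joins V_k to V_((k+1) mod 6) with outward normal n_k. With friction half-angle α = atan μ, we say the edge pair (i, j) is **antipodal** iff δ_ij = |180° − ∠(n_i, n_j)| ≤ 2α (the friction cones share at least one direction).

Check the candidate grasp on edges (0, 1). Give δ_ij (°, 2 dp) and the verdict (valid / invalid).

δ = 128.89°, invalid

α = atan 0.7 = 34.99°;  2α = 69.98°
edge 0: e_0 = (-1.21, +1.59);  n_0 = (+0.7958, +0.6056)
edge 1: e_1 = (-4.25, +0.12);  n_1 = (+0.0282, +0.9996)
∠(n_0, n_1) = 51.11°
δ = |180° − 51.11°| = 128.89°
128.89° > 2α = 69.98°  →  invalid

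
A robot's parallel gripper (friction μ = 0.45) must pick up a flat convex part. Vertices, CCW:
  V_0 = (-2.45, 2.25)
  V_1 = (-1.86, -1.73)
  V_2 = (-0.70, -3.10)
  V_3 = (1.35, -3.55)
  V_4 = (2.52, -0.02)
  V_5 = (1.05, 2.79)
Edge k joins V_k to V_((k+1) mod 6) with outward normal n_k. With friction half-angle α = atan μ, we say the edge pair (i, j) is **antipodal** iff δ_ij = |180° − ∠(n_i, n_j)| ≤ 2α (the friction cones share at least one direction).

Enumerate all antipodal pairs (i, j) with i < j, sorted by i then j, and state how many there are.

count = 4; pairs: (0,3), (0,4), (1,4), (2,5)

α = atan 0.45 = 24.23°;  2α = 48.46°
n_0 = (-0.9892, -0.1466)
n_1 = (-0.7632, -0.6462)
n_2 = (-0.2144, -0.9767)
n_3 = (+0.9492, -0.3146)
n_4 = (+0.8861, +0.4635)
n_5 = (-0.1525, +0.9883)
  (0,1): δ = 148.18°  ·
  (0,2): δ = 110.81°  ·
  (0,3): δ = 26.77°  ✓
  (0,4): δ = 19.18°  ✓
  (0,5): δ = 90.34°  ·
  (1,2): δ = 142.64°  ·
  (1,3): δ = 58.59°  ·
  (1,4): δ = 12.64°  ✓
  (1,5): δ = 58.52°  ·
  (2,3): δ = 95.96°  ·
  (2,4): δ = 50.00°  ·
  (2,5): δ = 21.15°  ✓
  (3,4): δ = 134.05°  ·
  (3,5): δ = 62.89°  ·
  (4,5): δ = 108.84°  ·
antipodal pairs: 4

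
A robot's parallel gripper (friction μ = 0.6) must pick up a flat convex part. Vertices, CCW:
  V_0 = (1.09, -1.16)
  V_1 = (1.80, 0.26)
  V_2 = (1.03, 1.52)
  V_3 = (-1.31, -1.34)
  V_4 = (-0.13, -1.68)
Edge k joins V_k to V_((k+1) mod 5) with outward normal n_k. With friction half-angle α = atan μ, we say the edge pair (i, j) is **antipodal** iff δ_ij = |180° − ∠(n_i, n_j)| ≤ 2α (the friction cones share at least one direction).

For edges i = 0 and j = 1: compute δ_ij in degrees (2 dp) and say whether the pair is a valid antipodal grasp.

δ = 122.01°, invalid

α = atan 0.6 = 30.96°;  2α = 61.93°
edge 0: e_0 = (+0.71, +1.42);  n_0 = (+0.8944, -0.4472)
edge 1: e_1 = (-0.77, +1.26);  n_1 = (+0.8533, +0.5215)
∠(n_0, n_1) = 57.99°
δ = |180° − 57.99°| = 122.01°
122.01° > 2α = 61.93°  →  invalid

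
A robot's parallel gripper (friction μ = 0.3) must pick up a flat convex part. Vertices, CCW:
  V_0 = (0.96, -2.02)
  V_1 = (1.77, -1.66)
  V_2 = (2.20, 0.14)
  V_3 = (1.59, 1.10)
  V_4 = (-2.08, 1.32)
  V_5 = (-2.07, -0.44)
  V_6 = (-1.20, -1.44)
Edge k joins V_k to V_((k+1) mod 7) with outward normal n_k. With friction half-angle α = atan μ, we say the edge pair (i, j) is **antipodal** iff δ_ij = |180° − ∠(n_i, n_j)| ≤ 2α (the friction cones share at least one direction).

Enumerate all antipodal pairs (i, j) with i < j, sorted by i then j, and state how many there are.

α = atan 0.3 = 16.70°;  2α = 33.40°
n_0 = (+0.4061, -0.9138)
n_1 = (+0.9726, -0.2324)
n_2 = (+0.8440, +0.5363)
n_3 = (+0.0598, +0.9982)
n_4 = (-1.0000, -0.0057)
n_5 = (-0.7544, -0.6564)
n_6 = (-0.2593, -0.9658)
  (0,1): δ = 127.40°  ·
  (0,2): δ = 81.53°  ·
  (0,3): δ = 27.39°  ✓
  (0,4): δ = 66.36°  ·
  (0,5): δ = 107.06°  ·
  (0,6): δ = 141.01°  ·
  (1,2): δ = 134.13°  ·
  (1,3): δ = 79.99°  ·
  (1,4): δ = 13.76°  ✓
  (1,5): δ = 54.46°  ·
  (1,6): δ = 88.41°  ·
  (2,3): δ = 125.86°  ·
  (2,4): δ = 32.11°  ✓
  (2,5): δ = 8.59°  ✓
  (2,6): δ = 42.54°  ·
  (3,4): δ = 86.24°  ·
  (3,5): δ = 45.55°  ·
  (3,6): δ = 11.60°  ✓
  (4,5): δ = 139.30°  ·
  (4,6): δ = 105.36°  ·
  (5,6): δ = 146.05°  ·
antipodal pairs: 5

count = 5; pairs: (0,3), (1,4), (2,4), (2,5), (3,6)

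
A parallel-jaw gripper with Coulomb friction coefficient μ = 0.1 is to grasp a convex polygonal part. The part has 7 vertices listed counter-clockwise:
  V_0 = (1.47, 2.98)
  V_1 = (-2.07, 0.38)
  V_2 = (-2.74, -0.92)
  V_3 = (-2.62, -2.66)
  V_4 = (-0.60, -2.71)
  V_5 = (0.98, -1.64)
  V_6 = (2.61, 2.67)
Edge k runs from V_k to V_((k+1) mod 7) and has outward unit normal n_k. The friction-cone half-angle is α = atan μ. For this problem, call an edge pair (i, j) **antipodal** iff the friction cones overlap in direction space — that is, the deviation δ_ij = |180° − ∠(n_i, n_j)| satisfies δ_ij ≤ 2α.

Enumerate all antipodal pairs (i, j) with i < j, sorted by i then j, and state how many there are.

α = atan 0.1 = 5.71°;  2α = 11.42°
n_0 = (-0.5920, +0.8060)
n_1 = (-0.8889, +0.4581)
n_2 = (-0.9976, -0.0688)
n_3 = (-0.0247, -0.9997)
n_4 = (+0.5607, -0.8280)
n_5 = (+0.9353, -0.3537)
n_6 = (+0.2624, +0.9650)
  (0,1): δ = 153.56°  ·
  (0,2): δ = 122.35°  ·
  (0,3): δ = 37.71°  ·
  (0,4): δ = 2.19°  ✓
  (0,5): δ = 32.99°  ·
  (0,6): δ = 128.49°  ·
  (1,2): δ = 148.79°  ·
  (1,3): δ = 64.15°  ·
  (1,4): δ = 28.63°  ·
  (1,5): δ = 6.55°  ✓
  (1,6): δ = 102.05°  ·
  (2,3): δ = 95.36°  ·
  (2,4): δ = 59.84°  ·
  (2,5): δ = 24.66°  ·
  (2,6): δ = 70.84°  ·
  (3,4): δ = 144.48°  ·
  (3,5): δ = 109.30°  ·
  (3,6): δ = 13.79°  ·
  (4,5): δ = 144.82°  ·
  (4,6): δ = 49.32°  ·
  (5,6): δ = 84.50°  ·
antipodal pairs: 2

count = 2; pairs: (0,4), (1,5)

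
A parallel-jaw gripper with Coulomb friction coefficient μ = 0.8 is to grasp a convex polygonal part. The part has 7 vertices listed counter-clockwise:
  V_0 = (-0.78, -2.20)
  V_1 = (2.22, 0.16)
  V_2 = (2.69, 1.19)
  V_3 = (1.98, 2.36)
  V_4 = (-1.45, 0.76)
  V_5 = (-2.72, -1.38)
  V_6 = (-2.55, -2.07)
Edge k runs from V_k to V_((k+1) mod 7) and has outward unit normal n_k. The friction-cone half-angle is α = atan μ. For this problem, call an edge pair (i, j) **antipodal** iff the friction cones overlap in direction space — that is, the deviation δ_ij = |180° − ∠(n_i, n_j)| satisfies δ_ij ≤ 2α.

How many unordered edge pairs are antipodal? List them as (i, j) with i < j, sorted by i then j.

α = atan 0.8 = 38.66°;  2α = 77.32°
n_0 = (+0.6183, -0.7860)
n_1 = (+0.9098, -0.4151)
n_2 = (+0.8549, +0.5188)
n_3 = (-0.4227, +0.9063)
n_4 = (-0.8600, +0.5104)
n_5 = (-0.9710, -0.2392)
n_6 = (-0.0732, -0.9973)
  (0,1): δ = 152.72°  ·
  (0,2): δ = 96.94°  ·
  (0,3): δ = 13.18°  ✓
  (0,4): δ = 21.12°  ✓
  (0,5): δ = 65.65°  ✓
  (0,6): δ = 137.61°  ·
  (1,2): δ = 124.22°  ·
  (1,3): δ = 40.46°  ✓
  (1,4): δ = 6.16°  ✓
  (1,5): δ = 38.37°  ✓
  (1,6): δ = 110.33°  ·
  (2,3): δ = 96.24°  ·
  (2,4): δ = 61.94°  ✓
  (2,5): δ = 17.41°  ✓
  (2,6): δ = 54.55°  ✓
  (3,4): δ = 145.70°  ·
  (3,5): δ = 101.17°  ·
  (3,6): δ = 29.21°  ✓
  (4,5): δ = 135.47°  ·
  (4,6): δ = 63.51°  ✓
  (5,6): δ = 108.04°  ·
antipodal pairs: 11

count = 11; pairs: (0,3), (0,4), (0,5), (1,3), (1,4), (1,5), (2,4), (2,5), (2,6), (3,6), (4,6)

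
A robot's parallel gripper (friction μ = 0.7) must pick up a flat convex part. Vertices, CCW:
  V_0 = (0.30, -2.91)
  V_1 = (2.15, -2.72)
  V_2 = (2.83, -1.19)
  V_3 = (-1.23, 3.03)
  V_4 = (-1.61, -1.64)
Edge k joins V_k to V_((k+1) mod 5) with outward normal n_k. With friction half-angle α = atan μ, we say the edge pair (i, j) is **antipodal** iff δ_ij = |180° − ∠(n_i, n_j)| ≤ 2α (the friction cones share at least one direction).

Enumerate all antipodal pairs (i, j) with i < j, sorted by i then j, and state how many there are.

count = 4; pairs: (0,2), (1,3), (2,3), (2,4)

α = atan 0.7 = 34.99°;  2α = 69.98°
n_0 = (+0.1022, -0.9948)
n_1 = (+0.9138, -0.4061)
n_2 = (+0.7206, +0.6933)
n_3 = (-0.9967, +0.0811)
n_4 = (-0.5537, -0.8327)
  (0,1): δ = 119.83°  ·
  (0,2): δ = 51.97°  ✓
  (0,3): δ = 79.48°  ·
  (0,4): δ = 140.52°  ·
  (1,2): δ = 112.14°  ·
  (1,3): δ = 19.31°  ✓
  (1,4): δ = 80.34°  ·
  (2,3): δ = 48.54°  ✓
  (2,4): δ = 12.49°  ✓
  (3,4): δ = 118.97°  ·
antipodal pairs: 4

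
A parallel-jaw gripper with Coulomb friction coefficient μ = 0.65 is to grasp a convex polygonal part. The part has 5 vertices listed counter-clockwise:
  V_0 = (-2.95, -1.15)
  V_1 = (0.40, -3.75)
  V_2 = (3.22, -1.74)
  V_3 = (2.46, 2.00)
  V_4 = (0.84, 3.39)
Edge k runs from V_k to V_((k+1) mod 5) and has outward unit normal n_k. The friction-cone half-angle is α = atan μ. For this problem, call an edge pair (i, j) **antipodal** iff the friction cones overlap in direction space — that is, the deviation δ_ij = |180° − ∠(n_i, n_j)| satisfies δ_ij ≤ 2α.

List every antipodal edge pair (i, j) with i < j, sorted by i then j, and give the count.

α = atan 0.65 = 33.02°;  2α = 66.05°
n_0 = (-0.6131, -0.7900)
n_1 = (+0.5804, -0.8143)
n_2 = (+0.9800, +0.1991)
n_3 = (+0.6512, +0.7589)
n_4 = (-0.7677, +0.6408)
  (0,1): δ = 106.70°  ·
  (0,2): δ = 40.70°  ✓
  (0,3): δ = 2.81°  ✓
  (0,4): δ = 87.96°  ·
  (1,2): δ = 113.99°  ·
  (1,3): δ = 76.11°  ·
  (1,4): δ = 14.66°  ✓
  (2,3): δ = 142.12°  ·
  (2,4): δ = 51.34°  ✓
  (3,4): δ = 89.22°  ·
antipodal pairs: 4

count = 4; pairs: (0,2), (0,3), (1,4), (2,4)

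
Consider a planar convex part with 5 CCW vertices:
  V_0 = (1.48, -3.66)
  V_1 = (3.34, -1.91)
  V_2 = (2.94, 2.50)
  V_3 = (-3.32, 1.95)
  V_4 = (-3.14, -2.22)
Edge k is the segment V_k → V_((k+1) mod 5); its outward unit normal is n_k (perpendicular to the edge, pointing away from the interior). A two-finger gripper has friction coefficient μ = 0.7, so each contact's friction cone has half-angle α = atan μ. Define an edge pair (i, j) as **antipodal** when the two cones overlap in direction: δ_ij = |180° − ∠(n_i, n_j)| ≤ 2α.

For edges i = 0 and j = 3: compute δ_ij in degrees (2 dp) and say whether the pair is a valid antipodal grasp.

α = atan 0.7 = 34.99°;  2α = 69.98°
edge 0: e_0 = (+1.86, +1.75);  n_0 = (+0.6852, -0.7283)
edge 3: e_3 = (+0.18, -4.17);  n_3 = (-0.9991, -0.0431)
∠(n_0, n_3) = 130.78°
δ = |180° − 130.78°| = 49.22°
49.22° ≤ 2α = 69.98°  →  valid

δ = 49.22°, valid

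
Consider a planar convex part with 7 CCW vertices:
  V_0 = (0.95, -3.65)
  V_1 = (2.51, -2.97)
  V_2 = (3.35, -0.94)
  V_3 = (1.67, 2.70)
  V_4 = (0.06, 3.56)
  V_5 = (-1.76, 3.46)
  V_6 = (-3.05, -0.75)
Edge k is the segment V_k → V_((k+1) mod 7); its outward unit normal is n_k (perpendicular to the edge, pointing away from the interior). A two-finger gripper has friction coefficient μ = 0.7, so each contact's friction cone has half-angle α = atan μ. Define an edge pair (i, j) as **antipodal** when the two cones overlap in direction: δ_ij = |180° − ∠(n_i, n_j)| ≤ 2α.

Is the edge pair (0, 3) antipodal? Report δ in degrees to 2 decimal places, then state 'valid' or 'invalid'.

α = atan 0.7 = 34.99°;  2α = 69.98°
edge 0: e_0 = (+1.56, +0.68);  n_0 = (+0.3996, -0.9167)
edge 3: e_3 = (-1.61, +0.86);  n_3 = (+0.4712, +0.8820)
∠(n_0, n_3) = 128.34°
δ = |180° − 128.34°| = 51.66°
51.66° ≤ 2α = 69.98°  →  valid

δ = 51.66°, valid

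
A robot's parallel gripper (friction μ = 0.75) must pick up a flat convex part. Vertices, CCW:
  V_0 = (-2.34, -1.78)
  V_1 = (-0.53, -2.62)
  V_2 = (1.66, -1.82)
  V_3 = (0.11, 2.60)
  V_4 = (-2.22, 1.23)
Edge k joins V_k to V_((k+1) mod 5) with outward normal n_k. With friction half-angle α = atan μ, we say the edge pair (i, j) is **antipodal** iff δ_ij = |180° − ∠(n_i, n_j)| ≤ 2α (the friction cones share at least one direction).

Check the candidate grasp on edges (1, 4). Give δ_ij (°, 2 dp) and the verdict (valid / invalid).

α = atan 0.75 = 36.87°;  2α = 73.74°
edge 1: e_1 = (+2.19, +0.80);  n_1 = (+0.3431, -0.9393)
edge 4: e_4 = (-0.12, -3.01);  n_4 = (-0.9992, +0.0398)
∠(n_1, n_4) = 112.35°
δ = |180° − 112.35°| = 67.65°
67.65° ≤ 2α = 73.74°  →  valid

δ = 67.65°, valid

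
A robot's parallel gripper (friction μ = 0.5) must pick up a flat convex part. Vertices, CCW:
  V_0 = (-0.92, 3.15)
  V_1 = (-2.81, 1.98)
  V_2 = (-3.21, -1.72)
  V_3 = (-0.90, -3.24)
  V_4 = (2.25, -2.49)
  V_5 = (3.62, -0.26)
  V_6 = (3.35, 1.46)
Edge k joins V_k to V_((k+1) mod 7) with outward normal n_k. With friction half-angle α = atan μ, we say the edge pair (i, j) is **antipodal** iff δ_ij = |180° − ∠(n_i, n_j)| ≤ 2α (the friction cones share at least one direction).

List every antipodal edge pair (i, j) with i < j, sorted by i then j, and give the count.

α = atan 0.5 = 26.57°;  2α = 53.13°
n_0 = (-0.5264, +0.8503)
n_1 = (-0.9942, +0.1075)
n_2 = (-0.5497, -0.8354)
n_3 = (+0.2316, -0.9728)
n_4 = (+0.8521, -0.5235)
n_5 = (+0.9879, +0.1551)
n_6 = (+0.3680, +0.9298)
  (0,1): δ = 127.93°  ·
  (0,2): δ = 65.10°  ·
  (0,3): δ = 18.37°  ✓
  (0,4): δ = 26.68°  ✓
  (0,5): δ = 67.16°  ·
  (0,6): δ = 126.65°  ·
  (1,2): δ = 117.18°  ·
  (1,3): δ = 70.44°  ·
  (1,4): δ = 25.39°  ✓
  (1,5): δ = 15.09°  ✓
  (1,6): δ = 74.58°  ·
  (2,3): δ = 133.26°  ·
  (2,4): δ = 88.22°  ·
  (2,5): δ = 47.73°  ✓
  (2,6): δ = 11.75°  ✓
  (3,4): δ = 134.96°  ·
  (3,5): δ = 94.47°  ·
  (3,6): δ = 34.99°  ✓
  (4,5): δ = 139.51°  ·
  (4,6): δ = 80.03°  ·
  (5,6): δ = 120.51°  ·
antipodal pairs: 7

count = 7; pairs: (0,3), (0,4), (1,4), (1,5), (2,5), (2,6), (3,6)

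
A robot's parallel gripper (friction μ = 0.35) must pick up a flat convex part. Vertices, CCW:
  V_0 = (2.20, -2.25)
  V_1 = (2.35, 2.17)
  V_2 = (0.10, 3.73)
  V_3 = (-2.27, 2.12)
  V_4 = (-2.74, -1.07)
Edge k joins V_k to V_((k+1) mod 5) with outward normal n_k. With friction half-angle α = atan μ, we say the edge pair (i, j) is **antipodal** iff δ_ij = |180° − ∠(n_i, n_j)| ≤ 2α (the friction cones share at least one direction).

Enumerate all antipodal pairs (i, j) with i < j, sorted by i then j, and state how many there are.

count = 2; pairs: (0,3), (1,4)

α = atan 0.35 = 19.29°;  2α = 38.58°
n_0 = (+0.9994, -0.0339)
n_1 = (+0.5698, +0.8218)
n_2 = (-0.5619, +0.8272)
n_3 = (-0.9893, +0.1458)
n_4 = (-0.2323, -0.9726)
  (0,1): δ = 122.79°  ·
  (0,2): δ = 53.87°  ·
  (0,3): δ = 6.44°  ✓
  (0,4): δ = 78.51°  ·
  (1,2): δ = 111.08°  ·
  (1,3): δ = 63.65°  ·
  (1,4): δ = 21.30°  ✓
  (2,3): δ = 132.57°  ·
  (2,4): δ = 47.62°  ·
  (3,4): δ = 95.05°  ·
antipodal pairs: 2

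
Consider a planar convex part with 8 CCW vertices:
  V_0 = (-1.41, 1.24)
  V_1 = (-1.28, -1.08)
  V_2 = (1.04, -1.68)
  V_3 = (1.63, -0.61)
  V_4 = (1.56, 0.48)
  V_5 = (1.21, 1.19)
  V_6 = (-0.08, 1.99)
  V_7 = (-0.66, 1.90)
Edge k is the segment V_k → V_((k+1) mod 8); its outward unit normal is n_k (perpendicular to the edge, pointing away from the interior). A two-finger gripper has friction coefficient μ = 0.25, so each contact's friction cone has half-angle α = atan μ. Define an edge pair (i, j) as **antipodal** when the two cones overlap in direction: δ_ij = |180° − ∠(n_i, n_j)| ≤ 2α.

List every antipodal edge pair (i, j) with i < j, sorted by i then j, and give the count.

count = 5; pairs: (0,3), (0,4), (1,5), (1,6), (2,7)

α = atan 0.25 = 14.04°;  2α = 28.07°
n_0 = (-0.9984, -0.0559)
n_1 = (-0.2504, -0.9681)
n_2 = (+0.8757, -0.4829)
n_3 = (+0.9979, +0.0641)
n_4 = (+0.8969, +0.4422)
n_5 = (+0.5270, +0.8498)
n_6 = (-0.1533, +0.9882)
n_7 = (-0.6606, +0.7507)
  (0,1): δ = 107.71°  ·
  (0,2): δ = 32.08°  ·
  (0,3): δ = 0.47°  ✓
  (0,4): δ = 23.03°  ✓
  (0,5): δ = 54.99°  ·
  (0,6): δ = 95.61°  ·
  (0,7): δ = 128.14°  ·
  (1,2): δ = 104.37°  ·
  (1,3): δ = 71.83°  ·
  (1,4): δ = 49.26°  ·
  (1,5): δ = 17.31°  ✓
  (1,6): δ = 23.32°  ✓
  (1,7): δ = 55.85°  ·
  (2,3): δ = 147.45°  ·
  (2,4): δ = 124.89°  ·
  (2,5): δ = 92.93°  ·
  (2,6): δ = 52.31°  ·
  (2,7): δ = 19.78°  ✓
  (3,4): δ = 157.43°  ·
  (3,5): δ = 125.48°  ·
  (3,6): δ = 84.85°  ·
  (3,7): δ = 52.33°  ·
  (4,5): δ = 148.05°  ·
  (4,6): δ = 107.42°  ·
  (4,7): δ = 74.89°  ·
  (5,6): δ = 139.37°  ·
  (5,7): δ = 106.85°  ·
  (6,7): δ = 147.47°  ·
antipodal pairs: 5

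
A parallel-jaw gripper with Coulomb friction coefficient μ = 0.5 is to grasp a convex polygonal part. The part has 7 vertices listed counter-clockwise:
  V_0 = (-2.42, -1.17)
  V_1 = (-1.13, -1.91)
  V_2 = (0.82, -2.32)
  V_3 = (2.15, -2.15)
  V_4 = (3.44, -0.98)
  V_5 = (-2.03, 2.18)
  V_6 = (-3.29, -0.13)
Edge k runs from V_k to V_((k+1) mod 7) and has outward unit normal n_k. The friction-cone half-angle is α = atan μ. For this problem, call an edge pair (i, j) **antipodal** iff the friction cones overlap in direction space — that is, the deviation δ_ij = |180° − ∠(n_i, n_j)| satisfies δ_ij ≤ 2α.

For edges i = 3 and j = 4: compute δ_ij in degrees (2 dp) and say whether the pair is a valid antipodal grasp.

α = atan 0.5 = 26.57°;  2α = 53.13°
edge 3: e_3 = (+1.29, +1.17);  n_3 = (+0.6718, -0.7407)
edge 4: e_4 = (-5.47, +3.16);  n_4 = (+0.5002, +0.8659)
∠(n_3, n_4) = 107.78°
δ = |180° − 107.78°| = 72.22°
72.22° > 2α = 53.13°  →  invalid

δ = 72.22°, invalid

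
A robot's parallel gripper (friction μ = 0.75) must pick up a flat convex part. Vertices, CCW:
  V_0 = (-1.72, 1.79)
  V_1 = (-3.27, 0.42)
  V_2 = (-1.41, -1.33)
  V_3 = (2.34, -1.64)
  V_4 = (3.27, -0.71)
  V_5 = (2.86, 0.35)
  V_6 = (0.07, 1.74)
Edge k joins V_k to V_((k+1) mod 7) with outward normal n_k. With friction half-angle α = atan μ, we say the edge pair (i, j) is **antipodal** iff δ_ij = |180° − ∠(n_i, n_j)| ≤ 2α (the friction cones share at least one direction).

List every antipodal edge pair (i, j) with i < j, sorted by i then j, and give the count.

α = atan 0.75 = 36.87°;  2α = 73.74°
n_0 = (-0.6623, +0.7493)
n_1 = (-0.6852, -0.7283)
n_2 = (-0.0824, -0.9966)
n_3 = (+0.7071, -0.7071)
n_4 = (+0.9327, +0.3607)
n_5 = (+0.4459, +0.8951)
n_6 = (+0.0279, +0.9996)
  (0,1): δ = 84.73°  ·
  (0,2): δ = 46.20°  ✓
  (0,3): δ = 3.53°  ✓
  (0,4): δ = 69.67°  ✓
  (0,5): δ = 112.04°  ·
  (0,6): δ = 136.93°  ·
  (1,2): δ = 141.47°  ·
  (1,3): δ = 91.75°  ·
  (1,4): δ = 25.60°  ✓
  (1,5): δ = 16.77°  ✓
  (1,6): δ = 41.65°  ✓
  (2,3): δ = 130.27°  ·
  (2,4): δ = 64.13°  ✓
  (2,5): δ = 21.76°  ✓
  (2,6): δ = 3.13°  ✓
  (3,4): δ = 113.85°  ·
  (3,5): δ = 71.48°  ✓
  (3,6): δ = 46.60°  ✓
  (4,5): δ = 137.63°  ·
  (4,6): δ = 112.75°  ·
  (5,6): δ = 155.12°  ·
antipodal pairs: 11

count = 11; pairs: (0,2), (0,3), (0,4), (1,4), (1,5), (1,6), (2,4), (2,5), (2,6), (3,5), (3,6)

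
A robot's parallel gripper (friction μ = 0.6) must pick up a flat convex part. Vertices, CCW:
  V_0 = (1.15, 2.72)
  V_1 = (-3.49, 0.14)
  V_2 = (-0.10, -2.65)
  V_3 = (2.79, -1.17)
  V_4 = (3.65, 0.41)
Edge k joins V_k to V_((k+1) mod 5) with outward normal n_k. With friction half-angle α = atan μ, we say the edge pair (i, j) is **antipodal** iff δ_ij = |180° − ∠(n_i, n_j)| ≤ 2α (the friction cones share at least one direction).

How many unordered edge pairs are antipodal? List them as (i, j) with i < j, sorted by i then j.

α = atan 0.6 = 30.96°;  2α = 61.93°
n_0 = (-0.4860, +0.8740)
n_1 = (-0.6355, -0.7721)
n_2 = (+0.4558, -0.8901)
n_3 = (+0.8783, -0.4781)
n_4 = (+0.6786, +0.7345)
  (0,1): δ = 68.53°  ·
  (0,2): δ = 1.96°  ✓
  (0,3): δ = 32.36°  ✓
  (0,4): δ = 108.19°  ·
  (1,2): δ = 113.43°  ·
  (1,3): δ = 79.10°  ·
  (1,4): δ = 3.28°  ✓
  (2,3): δ = 145.68°  ·
  (2,4): δ = 69.86°  ·
  (3,4): δ = 104.18°  ·
antipodal pairs: 3

count = 3; pairs: (0,2), (0,3), (1,4)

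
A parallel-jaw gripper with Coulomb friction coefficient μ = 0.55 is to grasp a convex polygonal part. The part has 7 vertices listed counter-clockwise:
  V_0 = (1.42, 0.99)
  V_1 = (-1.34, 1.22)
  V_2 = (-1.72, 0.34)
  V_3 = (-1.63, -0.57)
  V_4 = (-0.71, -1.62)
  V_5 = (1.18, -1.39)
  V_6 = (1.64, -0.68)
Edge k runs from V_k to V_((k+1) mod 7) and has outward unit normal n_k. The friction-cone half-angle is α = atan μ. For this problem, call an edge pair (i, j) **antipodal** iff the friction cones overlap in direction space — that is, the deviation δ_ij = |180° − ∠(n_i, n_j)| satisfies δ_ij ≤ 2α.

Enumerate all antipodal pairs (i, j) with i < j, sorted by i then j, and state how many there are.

α = atan 0.55 = 28.81°;  2α = 57.62°
n_0 = (+0.0830, +0.9965)
n_1 = (-0.9181, +0.3964)
n_2 = (-0.9951, -0.0984)
n_3 = (-0.7521, -0.6590)
n_4 = (+0.1208, -0.9927)
n_5 = (+0.8393, -0.5437)
n_6 = (+0.9914, +0.1306)
  (0,1): δ = 108.59°  ·
  (0,2): δ = 79.59°  ·
  (0,3): δ = 44.01°  ✓
  (0,4): δ = 11.70°  ✓
  (0,5): δ = 61.82°  ·
  (0,6): δ = 102.27°  ·
  (1,2): δ = 151.00°  ·
  (1,3): δ = 115.42°  ·
  (1,4): δ = 59.71°  ·
  (1,5): δ = 9.58°  ✓
  (1,6): δ = 30.86°  ✓
  (2,3): δ = 144.42°  ·
  (2,4): δ = 88.71°  ·
  (2,5): δ = 38.59°  ✓
  (2,6): δ = 1.86°  ✓
  (3,4): δ = 124.29°  ·
  (3,5): δ = 74.16°  ·
  (3,6): δ = 33.72°  ✓
  (4,5): δ = 129.88°  ·
  (4,6): δ = 89.43°  ·
  (5,6): δ = 139.56°  ·
antipodal pairs: 7

count = 7; pairs: (0,3), (0,4), (1,5), (1,6), (2,5), (2,6), (3,6)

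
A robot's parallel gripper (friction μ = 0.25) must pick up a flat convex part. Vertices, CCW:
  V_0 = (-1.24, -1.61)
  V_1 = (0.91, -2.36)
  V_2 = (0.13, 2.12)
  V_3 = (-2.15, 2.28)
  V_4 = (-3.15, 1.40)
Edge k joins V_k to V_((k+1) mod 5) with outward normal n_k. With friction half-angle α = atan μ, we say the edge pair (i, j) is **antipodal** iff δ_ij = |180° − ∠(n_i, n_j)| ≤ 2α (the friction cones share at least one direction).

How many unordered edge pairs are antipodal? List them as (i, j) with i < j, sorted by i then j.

count = 2; pairs: (0,2), (1,4)

α = atan 0.25 = 14.04°;  2α = 28.07°
n_0 = (-0.3294, -0.9442)
n_1 = (+0.9852, +0.1715)
n_2 = (+0.0700, +0.9975)
n_3 = (-0.6606, +0.7507)
n_4 = (-0.8444, -0.5358)
  (0,1): δ = 60.89°  ·
  (0,2): δ = 15.22°  ✓
  (0,3): δ = 60.58°  ·
  (0,4): δ = 141.63°  ·
  (1,2): δ = 103.89°  ·
  (1,3): δ = 58.53°  ·
  (1,4): δ = 22.52°  ✓
  (2,3): δ = 134.64°  ·
  (2,4): δ = 53.59°  ·
  (3,4): δ = 98.95°  ·
antipodal pairs: 2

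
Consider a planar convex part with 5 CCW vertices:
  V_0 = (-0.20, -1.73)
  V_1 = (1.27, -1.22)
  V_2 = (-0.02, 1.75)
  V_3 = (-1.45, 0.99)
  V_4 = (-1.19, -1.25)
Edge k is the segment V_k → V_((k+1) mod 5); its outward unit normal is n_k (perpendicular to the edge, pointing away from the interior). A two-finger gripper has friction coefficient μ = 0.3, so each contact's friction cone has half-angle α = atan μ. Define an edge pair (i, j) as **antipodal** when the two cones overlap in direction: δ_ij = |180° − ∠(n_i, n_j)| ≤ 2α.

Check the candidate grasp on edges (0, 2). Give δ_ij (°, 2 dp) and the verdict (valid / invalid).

α = atan 0.3 = 16.70°;  2α = 33.40°
edge 0: e_0 = (+1.47, +0.51);  n_0 = (+0.3278, -0.9448)
edge 2: e_2 = (-1.43, -0.76);  n_2 = (-0.4693, +0.8830)
∠(n_0, n_2) = 171.14°
δ = |180° − 171.14°| = 8.86°
8.86° ≤ 2α = 33.40°  →  valid

δ = 8.86°, valid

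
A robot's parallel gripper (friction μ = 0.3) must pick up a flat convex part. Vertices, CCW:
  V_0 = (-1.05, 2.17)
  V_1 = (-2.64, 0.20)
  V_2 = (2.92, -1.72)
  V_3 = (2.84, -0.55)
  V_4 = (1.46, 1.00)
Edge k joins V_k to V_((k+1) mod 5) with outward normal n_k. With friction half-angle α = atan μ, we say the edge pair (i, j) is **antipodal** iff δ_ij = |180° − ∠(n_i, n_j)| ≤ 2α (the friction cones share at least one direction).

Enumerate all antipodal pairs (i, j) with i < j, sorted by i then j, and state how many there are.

α = atan 0.3 = 16.70°;  2α = 33.40°
n_0 = (-0.7782, +0.6281)
n_1 = (-0.3264, -0.9452)
n_2 = (+0.9977, +0.0682)
n_3 = (+0.7469, +0.6650)
n_4 = (+0.4225, +0.9064)
  (0,1): δ = 70.14°  ·
  (0,2): δ = 42.82°  ·
  (0,3): δ = 80.59°  ·
  (0,4): δ = 103.92°  ·
  (1,2): δ = 67.04°  ·
  (1,3): δ = 29.27°  ✓
  (1,4): δ = 5.94°  ✓
  (2,3): δ = 142.23°  ·
  (2,4): δ = 118.90°  ·
  (3,4): δ = 156.67°  ·
antipodal pairs: 2

count = 2; pairs: (1,3), (1,4)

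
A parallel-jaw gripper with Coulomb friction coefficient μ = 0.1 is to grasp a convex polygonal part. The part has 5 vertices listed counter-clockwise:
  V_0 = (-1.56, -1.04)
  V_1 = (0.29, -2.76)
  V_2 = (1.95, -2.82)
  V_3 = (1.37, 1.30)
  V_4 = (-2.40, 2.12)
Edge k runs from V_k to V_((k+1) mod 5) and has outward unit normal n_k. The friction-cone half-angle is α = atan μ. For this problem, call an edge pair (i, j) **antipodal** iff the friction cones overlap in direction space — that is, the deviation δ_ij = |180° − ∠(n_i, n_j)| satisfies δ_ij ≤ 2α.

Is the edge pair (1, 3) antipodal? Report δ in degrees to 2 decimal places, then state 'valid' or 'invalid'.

α = atan 0.1 = 5.71°;  2α = 11.42°
edge 1: e_1 = (+1.66, -0.06);  n_1 = (-0.0361, -0.9993)
edge 3: e_3 = (-3.77, +0.82);  n_3 = (+0.2125, +0.9772)
∠(n_1, n_3) = 169.80°
δ = |180° − 169.80°| = 10.20°
10.20° ≤ 2α = 11.42°  →  valid

δ = 10.20°, valid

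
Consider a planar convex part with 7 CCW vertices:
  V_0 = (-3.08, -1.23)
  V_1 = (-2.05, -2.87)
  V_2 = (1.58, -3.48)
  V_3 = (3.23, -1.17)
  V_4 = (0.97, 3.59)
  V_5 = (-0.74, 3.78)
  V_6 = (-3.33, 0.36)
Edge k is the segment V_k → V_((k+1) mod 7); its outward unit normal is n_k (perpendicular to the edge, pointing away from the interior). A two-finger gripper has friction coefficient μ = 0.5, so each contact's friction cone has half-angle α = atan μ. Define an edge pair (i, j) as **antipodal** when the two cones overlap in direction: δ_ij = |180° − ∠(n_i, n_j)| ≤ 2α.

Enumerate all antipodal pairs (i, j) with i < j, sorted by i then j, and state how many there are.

count = 6; pairs: (0,3), (0,4), (1,4), (2,5), (2,6), (3,6)

α = atan 0.5 = 26.57°;  2α = 53.13°
n_0 = (-0.8468, -0.5319)
n_1 = (-0.1657, -0.9862)
n_2 = (+0.8137, -0.5812)
n_3 = (+0.9034, +0.4289)
n_4 = (+0.1104, +0.9939)
n_5 = (-0.7972, +0.6037)
n_6 = (-0.9879, -0.1553)
  (0,1): δ = 131.67°  ·
  (0,2): δ = 67.67°  ·
  (0,3): δ = 6.73°  ✓
  (0,4): δ = 51.53°  ✓
  (0,5): δ = 110.73°  ·
  (0,6): δ = 156.80°  ·
  (1,2): δ = 116.00°  ·
  (1,3): δ = 55.06°  ·
  (1,4): δ = 3.20°  ✓
  (1,5): δ = 62.40°  ·
  (1,6): δ = 108.47°  ·
  (2,3): δ = 119.06°  ·
  (2,4): δ = 60.80°  ·
  (2,5): δ = 1.60°  ✓
  (2,6): δ = 44.47°  ✓
  (3,4): δ = 121.74°  ·
  (3,5): δ = 62.53°  ·
  (3,6): δ = 16.46°  ✓
  (4,5): δ = 120.80°  ·
  (4,6): δ = 74.72°  ·
  (5,6): δ = 133.93°  ·
antipodal pairs: 6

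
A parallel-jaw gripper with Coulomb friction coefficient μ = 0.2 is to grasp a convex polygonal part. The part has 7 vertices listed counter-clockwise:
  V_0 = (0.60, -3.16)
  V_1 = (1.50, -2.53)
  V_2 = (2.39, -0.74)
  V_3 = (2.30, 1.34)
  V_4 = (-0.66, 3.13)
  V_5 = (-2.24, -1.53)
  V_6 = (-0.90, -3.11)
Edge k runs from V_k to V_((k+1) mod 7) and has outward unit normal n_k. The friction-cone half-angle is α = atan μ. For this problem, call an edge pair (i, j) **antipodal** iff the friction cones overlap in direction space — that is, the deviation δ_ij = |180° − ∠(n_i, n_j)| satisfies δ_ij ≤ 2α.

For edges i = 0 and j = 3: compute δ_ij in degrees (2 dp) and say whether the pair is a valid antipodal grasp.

α = atan 0.2 = 11.31°;  2α = 22.62°
edge 0: e_0 = (+0.90, +0.63);  n_0 = (+0.5735, -0.8192)
edge 3: e_3 = (-2.96, +1.79);  n_3 = (+0.5175, +0.8557)
∠(n_0, n_3) = 113.85°
δ = |180° − 113.85°| = 66.15°
66.15° > 2α = 22.62°  →  invalid

δ = 66.15°, invalid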